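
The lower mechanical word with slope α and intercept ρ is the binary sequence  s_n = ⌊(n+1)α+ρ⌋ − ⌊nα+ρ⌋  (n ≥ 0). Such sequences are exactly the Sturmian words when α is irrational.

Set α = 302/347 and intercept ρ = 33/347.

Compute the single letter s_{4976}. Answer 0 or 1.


(n+1)α + ρ = (4977·302 + 33) / 347 = 1503087/347
nα + ρ     = (4976·302 + 33) / 347 = 1502785/347
⌊1503087/347⌋ = 4331,  ⌊1502785/347⌋ = 4330
s_{4976} = 4331 − 4330 = 1

1


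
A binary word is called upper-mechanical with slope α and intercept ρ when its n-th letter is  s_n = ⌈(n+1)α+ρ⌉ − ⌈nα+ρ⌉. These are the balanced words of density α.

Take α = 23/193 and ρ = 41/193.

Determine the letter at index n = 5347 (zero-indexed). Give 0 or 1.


(n+1)α + ρ = (5348·23 + 41) / 193 = 123045/193
nα + ρ     = (5347·23 + 41) / 193 = 123022/193
⌈123045/193⌉ = 638,  ⌈123022/193⌉ = 638
s_{5347} = 638 − 638 = 0

0


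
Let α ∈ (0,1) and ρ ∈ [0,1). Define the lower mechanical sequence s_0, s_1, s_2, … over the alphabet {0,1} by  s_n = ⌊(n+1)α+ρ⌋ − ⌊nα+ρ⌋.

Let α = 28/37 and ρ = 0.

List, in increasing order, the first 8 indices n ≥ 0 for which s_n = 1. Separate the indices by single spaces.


1 2 3 5 6 7 9 10

n=0: ⌊28/37⌋−⌊0/37⌋ = 0−0 = 0
n=1: ⌊56/37⌋−⌊28/37⌋ = 1−0 = 1  ← one
n=2: ⌊84/37⌋−⌊56/37⌋ = 2−1 = 1  ← one
n=3: ⌊112/37⌋−⌊84/37⌋ = 3−2 = 1  ← one
n=4: ⌊140/37⌋−⌊112/37⌋ = 3−3 = 0
n=5: ⌊168/37⌋−⌊140/37⌋ = 4−3 = 1  ← one
n=6: ⌊196/37⌋−⌊168/37⌋ = 5−4 = 1  ← one
n=7: ⌊224/37⌋−⌊196/37⌋ = 6−5 = 1  ← one
n=8: ⌊252/37⌋−⌊224/37⌋ = 6−6 = 0
n=9: ⌊280/37⌋−⌊252/37⌋ = 7−6 = 1  ← one
n=10: ⌊308/37⌋−⌊280/37⌋ = 8−7 = 1  ← one
positions of the first 8 ones: 1 2 3 5 6 7 9 10


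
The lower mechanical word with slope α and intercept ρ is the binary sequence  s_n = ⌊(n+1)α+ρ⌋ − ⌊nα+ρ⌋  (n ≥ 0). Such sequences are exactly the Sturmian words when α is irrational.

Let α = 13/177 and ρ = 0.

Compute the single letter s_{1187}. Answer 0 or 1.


(n+1)α + ρ = (1188·13) / 177 = 15444/177
nα + ρ     = (1187·13) / 177 = 15431/177
⌊15444/177⌋ = 87,  ⌊15431/177⌋ = 87
s_{1187} = 87 − 87 = 0

0


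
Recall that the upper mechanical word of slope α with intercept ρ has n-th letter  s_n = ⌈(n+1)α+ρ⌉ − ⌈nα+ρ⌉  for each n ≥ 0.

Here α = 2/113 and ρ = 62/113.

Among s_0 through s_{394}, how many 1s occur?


#1s = Σ_{n=0}^{394} s_n = Σ_{n=0}^{394} (⌈(n+1)α+ρ⌉ − ⌈nα+ρ⌉)
the sum telescopes: every ⌈nα+ρ⌉ with 0 < n < 395 appears once with + and once with −, leaving ⌈395α+ρ⌉ − ⌈0·α+ρ⌉
395α + ρ = (395·2 + 62) / 113 = 852/113
ρ = 62/113
⌈852/113⌉ = 8,  ⌈62/113⌉ = 1
#1s = 8 − 1 = 7

7


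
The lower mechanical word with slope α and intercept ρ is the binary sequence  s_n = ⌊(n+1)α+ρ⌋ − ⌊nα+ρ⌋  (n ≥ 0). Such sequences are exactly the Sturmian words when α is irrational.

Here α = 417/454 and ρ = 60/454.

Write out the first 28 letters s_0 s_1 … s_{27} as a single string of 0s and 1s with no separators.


1011111111111011111111111101

n=0: ⌊(1·417+60)/454⌋ − ⌊(0·417+60)/454⌋ = ⌊477/454⌋ − ⌊60/454⌋ = 1 − 0 = 1
n=1: ⌊(2·417+60)/454⌋ − ⌊(1·417+60)/454⌋ = ⌊894/454⌋ − ⌊477/454⌋ = 1 − 1 = 0
n=2: ⌊(3·417+60)/454⌋ − ⌊(2·417+60)/454⌋ = ⌊1311/454⌋ − ⌊894/454⌋ = 2 − 1 = 1
n=3: ⌊(4·417+60)/454⌋ − ⌊(3·417+60)/454⌋ = ⌊1728/454⌋ − ⌊1311/454⌋ = 3 − 2 = 1
n=4: ⌊(5·417+60)/454⌋ − ⌊(4·417+60)/454⌋ = ⌊2145/454⌋ − ⌊1728/454⌋ = 4 − 3 = 1
n=5: ⌊(6·417+60)/454⌋ − ⌊(5·417+60)/454⌋ = ⌊2562/454⌋ − ⌊2145/454⌋ = 5 − 4 = 1
n=6: ⌊(7·417+60)/454⌋ − ⌊(6·417+60)/454⌋ = ⌊2979/454⌋ − ⌊2562/454⌋ = 6 − 5 = 1
n=7: ⌊(8·417+60)/454⌋ − ⌊(7·417+60)/454⌋ = ⌊3396/454⌋ − ⌊2979/454⌋ = 7 − 6 = 1
n=8: ⌊(9·417+60)/454⌋ − ⌊(8·417+60)/454⌋ = ⌊3813/454⌋ − ⌊3396/454⌋ = 8 − 7 = 1
n=9: ⌊(10·417+60)/454⌋ − ⌊(9·417+60)/454⌋ = ⌊4230/454⌋ − ⌊3813/454⌋ = 9 − 8 = 1
n=10: ⌊(11·417+60)/454⌋ − ⌊(10·417+60)/454⌋ = ⌊4647/454⌋ − ⌊4230/454⌋ = 10 − 9 = 1
n=11: ⌊(12·417+60)/454⌋ − ⌊(11·417+60)/454⌋ = ⌊5064/454⌋ − ⌊4647/454⌋ = 11 − 10 = 1
n=12: ⌊(13·417+60)/454⌋ − ⌊(12·417+60)/454⌋ = ⌊5481/454⌋ − ⌊5064/454⌋ = 12 − 11 = 1
n=13: ⌊(14·417+60)/454⌋ − ⌊(13·417+60)/454⌋ = ⌊5898/454⌋ − ⌊5481/454⌋ = 12 − 12 = 0
n=14: ⌊(15·417+60)/454⌋ − ⌊(14·417+60)/454⌋ = ⌊6315/454⌋ − ⌊5898/454⌋ = 13 − 12 = 1
n=15: ⌊(16·417+60)/454⌋ − ⌊(15·417+60)/454⌋ = ⌊6732/454⌋ − ⌊6315/454⌋ = 14 − 13 = 1
n=16: ⌊(17·417+60)/454⌋ − ⌊(16·417+60)/454⌋ = ⌊7149/454⌋ − ⌊6732/454⌋ = 15 − 14 = 1
n=17: ⌊(18·417+60)/454⌋ − ⌊(17·417+60)/454⌋ = ⌊7566/454⌋ − ⌊7149/454⌋ = 16 − 15 = 1
n=18: ⌊(19·417+60)/454⌋ − ⌊(18·417+60)/454⌋ = ⌊7983/454⌋ − ⌊7566/454⌋ = 17 − 16 = 1
n=19: ⌊(20·417+60)/454⌋ − ⌊(19·417+60)/454⌋ = ⌊8400/454⌋ − ⌊7983/454⌋ = 18 − 17 = 1
n=20: ⌊(21·417+60)/454⌋ − ⌊(20·417+60)/454⌋ = ⌊8817/454⌋ − ⌊8400/454⌋ = 19 − 18 = 1
n=21: ⌊(22·417+60)/454⌋ − ⌊(21·417+60)/454⌋ = ⌊9234/454⌋ − ⌊8817/454⌋ = 20 − 19 = 1
n=22: ⌊(23·417+60)/454⌋ − ⌊(22·417+60)/454⌋ = ⌊9651/454⌋ − ⌊9234/454⌋ = 21 − 20 = 1
n=23: ⌊(24·417+60)/454⌋ − ⌊(23·417+60)/454⌋ = ⌊10068/454⌋ − ⌊9651/454⌋ = 22 − 21 = 1
n=24: ⌊(25·417+60)/454⌋ − ⌊(24·417+60)/454⌋ = ⌊10485/454⌋ − ⌊10068/454⌋ = 23 − 22 = 1
n=25: ⌊(26·417+60)/454⌋ − ⌊(25·417+60)/454⌋ = ⌊10902/454⌋ − ⌊10485/454⌋ = 24 − 23 = 1
n=26: ⌊(27·417+60)/454⌋ − ⌊(26·417+60)/454⌋ = ⌊11319/454⌋ − ⌊10902/454⌋ = 24 − 24 = 0
n=27: ⌊(28·417+60)/454⌋ − ⌊(27·417+60)/454⌋ = ⌊11736/454⌋ − ⌊11319/454⌋ = 25 − 24 = 1


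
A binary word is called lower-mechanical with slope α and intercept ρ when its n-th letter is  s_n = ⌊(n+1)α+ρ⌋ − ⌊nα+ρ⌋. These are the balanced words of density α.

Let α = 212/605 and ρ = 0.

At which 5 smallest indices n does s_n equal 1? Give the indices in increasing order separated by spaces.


2 5 8 11 14

n=0: ⌊212/605⌋−⌊0/605⌋ = 0−0 = 0
n=1: ⌊424/605⌋−⌊212/605⌋ = 0−0 = 0
n=2: ⌊636/605⌋−⌊424/605⌋ = 1−0 = 1  ← one
n=3: ⌊848/605⌋−⌊636/605⌋ = 1−1 = 0
n=4: ⌊1060/605⌋−⌊848/605⌋ = 1−1 = 0
n=5: ⌊1272/605⌋−⌊1060/605⌋ = 2−1 = 1  ← one
n=6: ⌊1484/605⌋−⌊1272/605⌋ = 2−2 = 0
n=7: ⌊1696/605⌋−⌊1484/605⌋ = 2−2 = 0
n=8: ⌊1908/605⌋−⌊1696/605⌋ = 3−2 = 1  ← one
n=9: ⌊2120/605⌋−⌊1908/605⌋ = 3−3 = 0
n=10: ⌊2332/605⌋−⌊2120/605⌋ = 3−3 = 0
n=11: ⌊2544/605⌋−⌊2332/605⌋ = 4−3 = 1  ← one
n=12: ⌊2756/605⌋−⌊2544/605⌋ = 4−4 = 0
n=13: ⌊2968/605⌋−⌊2756/605⌋ = 4−4 = 0
n=14: ⌊3180/605⌋−⌊2968/605⌋ = 5−4 = 1  ← one
positions of the first 5 ones: 2 5 8 11 14


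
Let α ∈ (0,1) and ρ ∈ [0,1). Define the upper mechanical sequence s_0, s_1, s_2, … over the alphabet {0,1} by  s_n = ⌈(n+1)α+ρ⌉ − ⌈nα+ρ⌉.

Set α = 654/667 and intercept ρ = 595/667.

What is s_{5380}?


(n+1)α + ρ = (5381·654 + 595) / 667 = 3519769/667
nα + ρ     = (5380·654 + 595) / 667 = 3519115/667
⌈3519769/667⌉ = 5278,  ⌈3519115/667⌉ = 5277
s_{5380} = 5278 − 5277 = 1

1


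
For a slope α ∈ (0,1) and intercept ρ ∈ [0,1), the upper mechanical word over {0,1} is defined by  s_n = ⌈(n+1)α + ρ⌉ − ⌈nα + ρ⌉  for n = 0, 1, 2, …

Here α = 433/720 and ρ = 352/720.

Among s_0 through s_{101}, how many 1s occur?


#1s = Σ_{n=0}^{101} s_n = Σ_{n=0}^{101} (⌈(n+1)α+ρ⌉ − ⌈nα+ρ⌉)
the sum telescopes: every ⌈nα+ρ⌉ with 0 < n < 102 appears once with + and once with −, leaving ⌈102α+ρ⌉ − ⌈0·α+ρ⌉
102α + ρ = (102·433 + 352) / 720 = 44518/720
ρ = 352/720
⌈44518/720⌉ = 62,  ⌈352/720⌉ = 1
#1s = 62 − 1 = 61

61


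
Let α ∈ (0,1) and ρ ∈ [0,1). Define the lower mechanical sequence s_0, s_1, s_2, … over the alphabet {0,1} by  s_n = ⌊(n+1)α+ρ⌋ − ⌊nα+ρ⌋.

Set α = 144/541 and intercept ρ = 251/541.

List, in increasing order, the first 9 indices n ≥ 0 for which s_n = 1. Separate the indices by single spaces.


2 5 9 13 17 20 24 28 32

n=0: ⌊395/541⌋−⌊251/541⌋ = 0−0 = 0
n=1: ⌊539/541⌋−⌊395/541⌋ = 0−0 = 0
n=2: ⌊683/541⌋−⌊539/541⌋ = 1−0 = 1  ← one
n=3: ⌊827/541⌋−⌊683/541⌋ = 1−1 = 0
n=4: ⌊971/541⌋−⌊827/541⌋ = 1−1 = 0
n=5: ⌊1115/541⌋−⌊971/541⌋ = 2−1 = 1  ← one
n=6: ⌊1259/541⌋−⌊1115/541⌋ = 2−2 = 0
n=7: ⌊1403/541⌋−⌊1259/541⌋ = 2−2 = 0
n=8: ⌊1547/541⌋−⌊1403/541⌋ = 2−2 = 0
n=9: ⌊1691/541⌋−⌊1547/541⌋ = 3−2 = 1  ← one
n=10: ⌊1835/541⌋−⌊1691/541⌋ = 3−3 = 0
n=11: ⌊1979/541⌋−⌊1835/541⌋ = 3−3 = 0
n=12: ⌊2123/541⌋−⌊1979/541⌋ = 3−3 = 0
n=13: ⌊2267/541⌋−⌊2123/541⌋ = 4−3 = 1  ← one
n=14: ⌊2411/541⌋−⌊2267/541⌋ = 4−4 = 0
n=15: ⌊2555/541⌋−⌊2411/541⌋ = 4−4 = 0
n=16: ⌊2699/541⌋−⌊2555/541⌋ = 4−4 = 0
n=17: ⌊2843/541⌋−⌊2699/541⌋ = 5−4 = 1  ← one
n=18: ⌊2987/541⌋−⌊2843/541⌋ = 5−5 = 0
n=19: ⌊3131/541⌋−⌊2987/541⌋ = 5−5 = 0
n=20: ⌊3275/541⌋−⌊3131/541⌋ = 6−5 = 1  ← one
n=21: ⌊3419/541⌋−⌊3275/541⌋ = 6−6 = 0
n=22: ⌊3563/541⌋−⌊3419/541⌋ = 6−6 = 0
n=23: ⌊3707/541⌋−⌊3563/541⌋ = 6−6 = 0
n=24: ⌊3851/541⌋−⌊3707/541⌋ = 7−6 = 1  ← one
n=25: ⌊3995/541⌋−⌊3851/541⌋ = 7−7 = 0
n=26: ⌊4139/541⌋−⌊3995/541⌋ = 7−7 = 0
n=27: ⌊4283/541⌋−⌊4139/541⌋ = 7−7 = 0
n=28: ⌊4427/541⌋−⌊4283/541⌋ = 8−7 = 1  ← one
n=29: ⌊4571/541⌋−⌊4427/541⌋ = 8−8 = 0
n=30: ⌊4715/541⌋−⌊4571/541⌋ = 8−8 = 0
n=31: ⌊4859/541⌋−⌊4715/541⌋ = 8−8 = 0
n=32: ⌊5003/541⌋−⌊4859/541⌋ = 9−8 = 1  ← one
positions of the first 9 ones: 2 5 9 13 17 20 24 28 32


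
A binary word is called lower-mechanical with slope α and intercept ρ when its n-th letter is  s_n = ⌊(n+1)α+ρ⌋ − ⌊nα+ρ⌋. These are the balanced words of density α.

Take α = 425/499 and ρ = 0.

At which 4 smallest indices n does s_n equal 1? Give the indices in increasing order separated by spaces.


n=0: ⌊425/499⌋−⌊0/499⌋ = 0−0 = 0
n=1: ⌊850/499⌋−⌊425/499⌋ = 1−0 = 1  ← one
n=2: ⌊1275/499⌋−⌊850/499⌋ = 2−1 = 1  ← one
n=3: ⌊1700/499⌋−⌊1275/499⌋ = 3−2 = 1  ← one
n=4: ⌊2125/499⌋−⌊1700/499⌋ = 4−3 = 1  ← one
positions of the first 4 ones: 1 2 3 4

1 2 3 4


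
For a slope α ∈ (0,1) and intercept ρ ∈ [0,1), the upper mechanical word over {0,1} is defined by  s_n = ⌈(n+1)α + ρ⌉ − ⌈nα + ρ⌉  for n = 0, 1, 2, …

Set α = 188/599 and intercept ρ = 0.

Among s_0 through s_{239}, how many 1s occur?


#1s = Σ_{n=0}^{239} s_n = Σ_{n=0}^{239} (⌈(n+1)α+ρ⌉ − ⌈nα+ρ⌉)
the sum telescopes: every ⌈nα+ρ⌉ with 0 < n < 240 appears once with + and once with −, leaving ⌈240α+ρ⌉ − ⌈0·α+ρ⌉
240α + ρ = (240·188) / 599 = 45120/599
ρ = 0/599
⌈45120/599⌉ = 76,  ⌈0/599⌉ = 0
#1s = 76 − 0 = 76

76


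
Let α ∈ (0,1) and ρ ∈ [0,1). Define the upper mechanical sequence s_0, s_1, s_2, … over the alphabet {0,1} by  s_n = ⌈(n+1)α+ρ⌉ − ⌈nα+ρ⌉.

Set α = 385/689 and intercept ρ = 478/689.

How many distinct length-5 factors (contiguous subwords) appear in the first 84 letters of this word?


6

t_n = ⌈(n·385+478)/689⌉ for n = 0 … 84:
  n=0…9: ⌈478/689⌉=1 ⌈863/689⌉=2 ⌈1248/689⌉=2 ⌈1633/689⌉=3 ⌈2018/689⌉=3 ⌈2403/689⌉=4 ⌈2788/689⌉=5 ⌈3173/689⌉=5 ⌈3558/689⌉=6 ⌈3943/689⌉=6
  n=10…19: ⌈4328/689⌉=7 ⌈4713/689⌉=7 ⌈5098/689⌉=8 ⌈5483/689⌉=8 ⌈5868/689⌉=9 ⌈6253/689⌉=10 ⌈6638/689⌉=10 ⌈7023/689⌉=11 ⌈7408/689⌉=11 ⌈7793/689⌉=12
  n=20…29: ⌈8178/689⌉=12 ⌈8563/689⌉=13 ⌈8948/689⌉=13 ⌈9333/689⌉=14 ⌈9718/689⌉=15 ⌈10103/689⌉=15 ⌈10488/689⌉=16 ⌈10873/689⌉=16 ⌈11258/689⌉=17 ⌈11643/689⌉=17
  n=30…39: ⌈12028/689⌉=18 ⌈12413/689⌉=19 ⌈12798/689⌉=19 ⌈13183/689⌉=20 ⌈13568/689⌉=20 ⌈13953/689⌉=21 ⌈14338/689⌉=21 ⌈14723/689⌉=22 ⌈15108/689⌉=22 ⌈15493/689⌉=23
  n=40…49: ⌈15878/689⌉=24 ⌈16263/689⌉=24 ⌈16648/689⌉=25 ⌈17033/689⌉=25 ⌈17418/689⌉=26 ⌈17803/689⌉=26 ⌈18188/689⌉=27 ⌈18573/689⌉=27 ⌈18958/689⌉=28 ⌈19343/689⌉=29
  n=50…59: ⌈19728/689⌉=29 ⌈20113/689⌉=30 ⌈20498/689⌉=30 ⌈20883/689⌉=31 ⌈21268/689⌉=31 ⌈21653/689⌉=32 ⌈22038/689⌉=32 ⌈22423/689⌉=33 ⌈22808/689⌉=34 ⌈23193/689⌉=34
  n=60…69: ⌈23578/689⌉=35 ⌈23963/689⌉=35 ⌈24348/689⌉=36 ⌈24733/689⌉=36 ⌈25118/689⌉=37 ⌈25503/689⌉=38 ⌈25888/689⌉=38 ⌈26273/689⌉=39 ⌈26658/689⌉=39 ⌈27043/689⌉=40
  n=70…79: ⌈27428/689⌉=40 ⌈27813/689⌉=41 ⌈28198/689⌉=41 ⌈28583/689⌉=42 ⌈28968/689⌉=43 ⌈29353/689⌉=43 ⌈29738/689⌉=44 ⌈30123/689⌉=44 ⌈30508/689⌉=45 ⌈30893/689⌉=45
  n=80…84: ⌈31278/689⌉=46 ⌈31663/689⌉=46 ⌈32048/689⌉=47 ⌈32433/689⌉=48 ⌈32818/689⌉=48
s_n = t_(n+1) − t_n for n = 0 … 83 gives
prefix = 101011010101011010101011010101101010101101010101101010101101010110101010110101010110
slide a length-5 window over [0..4] … [79..83] (80 windows); first occurrence of each distinct factor:
  [  0..  4] 10101
  [  1..  5] 01011
  [  2..  6] 10110
  [  3..  7] 01101
  [  4..  8] 11010
  [  6.. 10] 01010
  (the other 74 windows repeat one of these)
distinct factors: {01010, 01011, 01101, 10101, 10110, 11010}
count = 6  (Sturmian bound for length 5 is 6)


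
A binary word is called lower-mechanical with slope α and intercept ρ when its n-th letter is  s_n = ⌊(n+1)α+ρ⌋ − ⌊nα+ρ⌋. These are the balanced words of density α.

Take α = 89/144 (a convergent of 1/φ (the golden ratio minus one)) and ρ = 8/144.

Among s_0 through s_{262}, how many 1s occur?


162

#1s = Σ_{n=0}^{262} s_n = Σ_{n=0}^{262} (⌊(n+1)α+ρ⌋ − ⌊nα+ρ⌋)
the sum telescopes: every ⌊nα+ρ⌋ with 0 < n < 263 appears once with + and once with −, leaving ⌊263α+ρ⌋ − ⌊0·α+ρ⌋
263α + ρ = (263·89 + 8) / 144 = 23415/144
ρ = 8/144
⌊23415/144⌋ = 162,  ⌊8/144⌋ = 0
#1s = 162 − 0 = 162


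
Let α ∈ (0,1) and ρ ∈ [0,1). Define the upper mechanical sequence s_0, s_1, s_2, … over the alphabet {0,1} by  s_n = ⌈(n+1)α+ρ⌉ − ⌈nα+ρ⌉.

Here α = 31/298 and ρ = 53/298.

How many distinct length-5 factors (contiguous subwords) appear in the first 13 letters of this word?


6

t_n = ⌈(n·31+53)/298⌉ for n = 0 … 13:
  n=0…9: ⌈53/298⌉=1 ⌈84/298⌉=1 ⌈115/298⌉=1 ⌈146/298⌉=1 ⌈177/298⌉=1 ⌈208/298⌉=1 ⌈239/298⌉=1 ⌈270/298⌉=1 ⌈301/298⌉=2 ⌈332/298⌉=2
  n=10…13: ⌈363/298⌉=2 ⌈394/298⌉=2 ⌈425/298⌉=2 ⌈456/298⌉=2
s_n = t_(n+1) − t_n for n = 0 … 12 gives
prefix = 0000000100000
slide a length-5 window over [0..4] … [8..12] (9 windows); first occurrence of each distinct factor:
  [  0..  4] 00000
  [  3..  7] 00001
  [  4..  8] 00010
  [  5..  9] 00100
  [  6.. 10] 01000
  [  7.. 11] 10000
  (the other 3 windows repeat one of these)
distinct factors: {00000, 00001, 00010, 00100, 01000, 10000}
count = 6  (Sturmian bound for length 5 is 6)


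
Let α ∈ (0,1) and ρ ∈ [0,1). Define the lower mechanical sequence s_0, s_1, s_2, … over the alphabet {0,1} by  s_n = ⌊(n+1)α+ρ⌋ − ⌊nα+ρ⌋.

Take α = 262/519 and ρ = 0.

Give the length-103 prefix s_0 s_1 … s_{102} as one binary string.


n=0: ⌊(1·262)/519⌋ − ⌊(0·262)/519⌋ = ⌊262/519⌋ − ⌊0/519⌋ = 0 − 0 = 0
n=1: ⌊(2·262)/519⌋ − ⌊(1·262)/519⌋ = ⌊524/519⌋ − ⌊262/519⌋ = 1 − 0 = 1
n=2: ⌊(3·262)/519⌋ − ⌊(2·262)/519⌋ = ⌊786/519⌋ − ⌊524/519⌋ = 1 − 1 = 0
n=3: ⌊(4·262)/519⌋ − ⌊(3·262)/519⌋ = ⌊1048/519⌋ − ⌊786/519⌋ = 2 − 1 = 1
n=4: ⌊(5·262)/519⌋ − ⌊(4·262)/519⌋ = ⌊1310/519⌋ − ⌊1048/519⌋ = 2 − 2 = 0
n=5: ⌊(6·262)/519⌋ − ⌊(5·262)/519⌋ = ⌊1572/519⌋ − ⌊1310/519⌋ = 3 − 2 = 1
n=6: ⌊(7·262)/519⌋ − ⌊(6·262)/519⌋ = ⌊1834/519⌋ − ⌊1572/519⌋ = 3 − 3 = 0
n=7: ⌊(8·262)/519⌋ − ⌊(7·262)/519⌋ = ⌊2096/519⌋ − ⌊1834/519⌋ = 4 − 3 = 1
n=8: ⌊(9·262)/519⌋ − ⌊(8·262)/519⌋ = ⌊2358/519⌋ − ⌊2096/519⌋ = 4 − 4 = 0
n=9: ⌊(10·262)/519⌋ − ⌊(9·262)/519⌋ = ⌊2620/519⌋ − ⌊2358/519⌋ = 5 − 4 = 1
n=10: ⌊(11·262)/519⌋ − ⌊(10·262)/519⌋ = ⌊2882/519⌋ − ⌊2620/519⌋ = 5 − 5 = 0
n=11: ⌊(12·262)/519⌋ − ⌊(11·262)/519⌋ = ⌊3144/519⌋ − ⌊2882/519⌋ = 6 − 5 = 1
n=12: ⌊(13·262)/519⌋ − ⌊(12·262)/519⌋ = ⌊3406/519⌋ − ⌊3144/519⌋ = 6 − 6 = 0
n=13: ⌊(14·262)/519⌋ − ⌊(13·262)/519⌋ = ⌊3668/519⌋ − ⌊3406/519⌋ = 7 − 6 = 1
n=14: ⌊(15·262)/519⌋ − ⌊(14·262)/519⌋ = ⌊3930/519⌋ − ⌊3668/519⌋ = 7 − 7 = 0
n=15: ⌊(16·262)/519⌋ − ⌊(15·262)/519⌋ = ⌊4192/519⌋ − ⌊3930/519⌋ = 8 − 7 = 1
n=16: ⌊(17·262)/519⌋ − ⌊(16·262)/519⌋ = ⌊4454/519⌋ − ⌊4192/519⌋ = 8 − 8 = 0
n=17: ⌊(18·262)/519⌋ − ⌊(17·262)/519⌋ = ⌊4716/519⌋ − ⌊4454/519⌋ = 9 − 8 = 1
n=18: ⌊(19·262)/519⌋ − ⌊(18·262)/519⌋ = ⌊4978/519⌋ − ⌊4716/519⌋ = 9 − 9 = 0
n=19: ⌊(20·262)/519⌋ − ⌊(19·262)/519⌋ = ⌊5240/519⌋ − ⌊4978/519⌋ = 10 − 9 = 1
n=20: ⌊(21·262)/519⌋ − ⌊(20·262)/519⌋ = ⌊5502/519⌋ − ⌊5240/519⌋ = 10 − 10 = 0
n=21: ⌊(22·262)/519⌋ − ⌊(21·262)/519⌋ = ⌊5764/519⌋ − ⌊5502/519⌋ = 11 − 10 = 1
n=22: ⌊(23·262)/519⌋ − ⌊(22·262)/519⌋ = ⌊6026/519⌋ − ⌊5764/519⌋ = 11 − 11 = 0
n=23: ⌊(24·262)/519⌋ − ⌊(23·262)/519⌋ = ⌊6288/519⌋ − ⌊6026/519⌋ = 12 − 11 = 1
n=24: ⌊(25·262)/519⌋ − ⌊(24·262)/519⌋ = ⌊6550/519⌋ − ⌊6288/519⌋ = 12 − 12 = 0
n=25: ⌊(26·262)/519⌋ − ⌊(25·262)/519⌋ = ⌊6812/519⌋ − ⌊6550/519⌋ = 13 − 12 = 1
n=26: ⌊(27·262)/519⌋ − ⌊(26·262)/519⌋ = ⌊7074/519⌋ − ⌊6812/519⌋ = 13 − 13 = 0
n=27: ⌊(28·262)/519⌋ − ⌊(27·262)/519⌋ = ⌊7336/519⌋ − ⌊7074/519⌋ = 14 − 13 = 1
n=28: ⌊(29·262)/519⌋ − ⌊(28·262)/519⌋ = ⌊7598/519⌋ − ⌊7336/519⌋ = 14 − 14 = 0
n=29: ⌊(30·262)/519⌋ − ⌊(29·262)/519⌋ = ⌊7860/519⌋ − ⌊7598/519⌋ = 15 − 14 = 1
n=30: ⌊(31·262)/519⌋ − ⌊(30·262)/519⌋ = ⌊8122/519⌋ − ⌊7860/519⌋ = 15 − 15 = 0
n=31: ⌊(32·262)/519⌋ − ⌊(31·262)/519⌋ = ⌊8384/519⌋ − ⌊8122/519⌋ = 16 − 15 = 1
n=32: ⌊(33·262)/519⌋ − ⌊(32·262)/519⌋ = ⌊8646/519⌋ − ⌊8384/519⌋ = 16 − 16 = 0
n=33: ⌊(34·262)/519⌋ − ⌊(33·262)/519⌋ = ⌊8908/519⌋ − ⌊8646/519⌋ = 17 − 16 = 1
n=34: ⌊(35·262)/519⌋ − ⌊(34·262)/519⌋ = ⌊9170/519⌋ − ⌊8908/519⌋ = 17 − 17 = 0
n=35: ⌊(36·262)/519⌋ − ⌊(35·262)/519⌋ = ⌊9432/519⌋ − ⌊9170/519⌋ = 18 − 17 = 1
n=36: ⌊(37·262)/519⌋ − ⌊(36·262)/519⌋ = ⌊9694/519⌋ − ⌊9432/519⌋ = 18 − 18 = 0
n=37: ⌊(38·262)/519⌋ − ⌊(37·262)/519⌋ = ⌊9956/519⌋ − ⌊9694/519⌋ = 19 − 18 = 1
n=38: ⌊(39·262)/519⌋ − ⌊(38·262)/519⌋ = ⌊10218/519⌋ − ⌊9956/519⌋ = 19 − 19 = 0
n=39: ⌊(40·262)/519⌋ − ⌊(39·262)/519⌋ = ⌊10480/519⌋ − ⌊10218/519⌋ = 20 − 19 = 1
n=40: ⌊(41·262)/519⌋ − ⌊(40·262)/519⌋ = ⌊10742/519⌋ − ⌊10480/519⌋ = 20 − 20 = 0
n=41: ⌊(42·262)/519⌋ − ⌊(41·262)/519⌋ = ⌊11004/519⌋ − ⌊10742/519⌋ = 21 − 20 = 1
n=42: ⌊(43·262)/519⌋ − ⌊(42·262)/519⌋ = ⌊11266/519⌋ − ⌊11004/519⌋ = 21 − 21 = 0
n=43: ⌊(44·262)/519⌋ − ⌊(43·262)/519⌋ = ⌊11528/519⌋ − ⌊11266/519⌋ = 22 − 21 = 1
n=44: ⌊(45·262)/519⌋ − ⌊(44·262)/519⌋ = ⌊11790/519⌋ − ⌊11528/519⌋ = 22 − 22 = 0
n=45: ⌊(46·262)/519⌋ − ⌊(45·262)/519⌋ = ⌊12052/519⌋ − ⌊11790/519⌋ = 23 − 22 = 1
n=46: ⌊(47·262)/519⌋ − ⌊(46·262)/519⌋ = ⌊12314/519⌋ − ⌊12052/519⌋ = 23 − 23 = 0
n=47: ⌊(48·262)/519⌋ − ⌊(47·262)/519⌋ = ⌊12576/519⌋ − ⌊12314/519⌋ = 24 − 23 = 1
n=48: ⌊(49·262)/519⌋ − ⌊(48·262)/519⌋ = ⌊12838/519⌋ − ⌊12576/519⌋ = 24 − 24 = 0
n=49: ⌊(50·262)/519⌋ − ⌊(49·262)/519⌋ = ⌊13100/519⌋ − ⌊12838/519⌋ = 25 − 24 = 1
n=50: ⌊(51·262)/519⌋ − ⌊(50·262)/519⌋ = ⌊13362/519⌋ − ⌊13100/519⌋ = 25 − 25 = 0
n=51: ⌊(52·262)/519⌋ − ⌊(51·262)/519⌋ = ⌊13624/519⌋ − ⌊13362/519⌋ = 26 − 25 = 1
n=52: ⌊(53·262)/519⌋ − ⌊(52·262)/519⌋ = ⌊13886/519⌋ − ⌊13624/519⌋ = 26 − 26 = 0
n=53: ⌊(54·262)/519⌋ − ⌊(53·262)/519⌋ = ⌊14148/519⌋ − ⌊13886/519⌋ = 27 − 26 = 1
n=54: ⌊(55·262)/519⌋ − ⌊(54·262)/519⌋ = ⌊14410/519⌋ − ⌊14148/519⌋ = 27 − 27 = 0
n=55: ⌊(56·262)/519⌋ − ⌊(55·262)/519⌋ = ⌊14672/519⌋ − ⌊14410/519⌋ = 28 − 27 = 1
n=56: ⌊(57·262)/519⌋ − ⌊(56·262)/519⌋ = ⌊14934/519⌋ − ⌊14672/519⌋ = 28 − 28 = 0
n=57: ⌊(58·262)/519⌋ − ⌊(57·262)/519⌋ = ⌊15196/519⌋ − ⌊14934/519⌋ = 29 − 28 = 1
n=58: ⌊(59·262)/519⌋ − ⌊(58·262)/519⌋ = ⌊15458/519⌋ − ⌊15196/519⌋ = 29 − 29 = 0
n=59: ⌊(60·262)/519⌋ − ⌊(59·262)/519⌋ = ⌊15720/519⌋ − ⌊15458/519⌋ = 30 − 29 = 1
n=60: ⌊(61·262)/519⌋ − ⌊(60·262)/519⌋ = ⌊15982/519⌋ − ⌊15720/519⌋ = 30 − 30 = 0
n=61: ⌊(62·262)/519⌋ − ⌊(61·262)/519⌋ = ⌊16244/519⌋ − ⌊15982/519⌋ = 31 − 30 = 1
n=62: ⌊(63·262)/519⌋ − ⌊(62·262)/519⌋ = ⌊16506/519⌋ − ⌊16244/519⌋ = 31 − 31 = 0
n=63: ⌊(64·262)/519⌋ − ⌊(63·262)/519⌋ = ⌊16768/519⌋ − ⌊16506/519⌋ = 32 − 31 = 1
n=64: ⌊(65·262)/519⌋ − ⌊(64·262)/519⌋ = ⌊17030/519⌋ − ⌊16768/519⌋ = 32 − 32 = 0
n=65: ⌊(66·262)/519⌋ − ⌊(65·262)/519⌋ = ⌊17292/519⌋ − ⌊17030/519⌋ = 33 − 32 = 1
n=66: ⌊(67·262)/519⌋ − ⌊(66·262)/519⌋ = ⌊17554/519⌋ − ⌊17292/519⌋ = 33 − 33 = 0
n=67: ⌊(68·262)/519⌋ − ⌊(67·262)/519⌋ = ⌊17816/519⌋ − ⌊17554/519⌋ = 34 − 33 = 1
n=68: ⌊(69·262)/519⌋ − ⌊(68·262)/519⌋ = ⌊18078/519⌋ − ⌊17816/519⌋ = 34 − 34 = 0
n=69: ⌊(70·262)/519⌋ − ⌊(69·262)/519⌋ = ⌊18340/519⌋ − ⌊18078/519⌋ = 35 − 34 = 1
n=70: ⌊(71·262)/519⌋ − ⌊(70·262)/519⌋ = ⌊18602/519⌋ − ⌊18340/519⌋ = 35 − 35 = 0
n=71: ⌊(72·262)/519⌋ − ⌊(71·262)/519⌋ = ⌊18864/519⌋ − ⌊18602/519⌋ = 36 − 35 = 1
n=72: ⌊(73·262)/519⌋ − ⌊(72·262)/519⌋ = ⌊19126/519⌋ − ⌊18864/519⌋ = 36 − 36 = 0
n=73: ⌊(74·262)/519⌋ − ⌊(73·262)/519⌋ = ⌊19388/519⌋ − ⌊19126/519⌋ = 37 − 36 = 1
n=74: ⌊(75·262)/519⌋ − ⌊(74·262)/519⌋ = ⌊19650/519⌋ − ⌊19388/519⌋ = 37 − 37 = 0
n=75: ⌊(76·262)/519⌋ − ⌊(75·262)/519⌋ = ⌊19912/519⌋ − ⌊19650/519⌋ = 38 − 37 = 1
n=76: ⌊(77·262)/519⌋ − ⌊(76·262)/519⌋ = ⌊20174/519⌋ − ⌊19912/519⌋ = 38 − 38 = 0
n=77: ⌊(78·262)/519⌋ − ⌊(77·262)/519⌋ = ⌊20436/519⌋ − ⌊20174/519⌋ = 39 − 38 = 1
n=78: ⌊(79·262)/519⌋ − ⌊(78·262)/519⌋ = ⌊20698/519⌋ − ⌊20436/519⌋ = 39 − 39 = 0
n=79: ⌊(80·262)/519⌋ − ⌊(79·262)/519⌋ = ⌊20960/519⌋ − ⌊20698/519⌋ = 40 − 39 = 1
n=80: ⌊(81·262)/519⌋ − ⌊(80·262)/519⌋ = ⌊21222/519⌋ − ⌊20960/519⌋ = 40 − 40 = 0
n=81: ⌊(82·262)/519⌋ − ⌊(81·262)/519⌋ = ⌊21484/519⌋ − ⌊21222/519⌋ = 41 − 40 = 1
n=82: ⌊(83·262)/519⌋ − ⌊(82·262)/519⌋ = ⌊21746/519⌋ − ⌊21484/519⌋ = 41 − 41 = 0
n=83: ⌊(84·262)/519⌋ − ⌊(83·262)/519⌋ = ⌊22008/519⌋ − ⌊21746/519⌋ = 42 − 41 = 1
n=84: ⌊(85·262)/519⌋ − ⌊(84·262)/519⌋ = ⌊22270/519⌋ − ⌊22008/519⌋ = 42 − 42 = 0
n=85: ⌊(86·262)/519⌋ − ⌊(85·262)/519⌋ = ⌊22532/519⌋ − ⌊22270/519⌋ = 43 − 42 = 1
n=86: ⌊(87·262)/519⌋ − ⌊(86·262)/519⌋ = ⌊22794/519⌋ − ⌊22532/519⌋ = 43 − 43 = 0
n=87: ⌊(88·262)/519⌋ − ⌊(87·262)/519⌋ = ⌊23056/519⌋ − ⌊22794/519⌋ = 44 − 43 = 1
n=88: ⌊(89·262)/519⌋ − ⌊(88·262)/519⌋ = ⌊23318/519⌋ − ⌊23056/519⌋ = 44 − 44 = 0
n=89: ⌊(90·262)/519⌋ − ⌊(89·262)/519⌋ = ⌊23580/519⌋ − ⌊23318/519⌋ = 45 − 44 = 1
n=90: ⌊(91·262)/519⌋ − ⌊(90·262)/519⌋ = ⌊23842/519⌋ − ⌊23580/519⌋ = 45 − 45 = 0
n=91: ⌊(92·262)/519⌋ − ⌊(91·262)/519⌋ = ⌊24104/519⌋ − ⌊23842/519⌋ = 46 − 45 = 1
n=92: ⌊(93·262)/519⌋ − ⌊(92·262)/519⌋ = ⌊24366/519⌋ − ⌊24104/519⌋ = 46 − 46 = 0
n=93: ⌊(94·262)/519⌋ − ⌊(93·262)/519⌋ = ⌊24628/519⌋ − ⌊24366/519⌋ = 47 − 46 = 1
n=94: ⌊(95·262)/519⌋ − ⌊(94·262)/519⌋ = ⌊24890/519⌋ − ⌊24628/519⌋ = 47 − 47 = 0
n=95: ⌊(96·262)/519⌋ − ⌊(95·262)/519⌋ = ⌊25152/519⌋ − ⌊24890/519⌋ = 48 − 47 = 1
n=96: ⌊(97·262)/519⌋ − ⌊(96·262)/519⌋ = ⌊25414/519⌋ − ⌊25152/519⌋ = 48 − 48 = 0
n=97: ⌊(98·262)/519⌋ − ⌊(97·262)/519⌋ = ⌊25676/519⌋ − ⌊25414/519⌋ = 49 − 48 = 1
n=98: ⌊(99·262)/519⌋ − ⌊(98·262)/519⌋ = ⌊25938/519⌋ − ⌊25676/519⌋ = 49 − 49 = 0
n=99: ⌊(100·262)/519⌋ − ⌊(99·262)/519⌋ = ⌊26200/519⌋ − ⌊25938/519⌋ = 50 − 49 = 1
n=100: ⌊(101·262)/519⌋ − ⌊(100·262)/519⌋ = ⌊26462/519⌋ − ⌊26200/519⌋ = 50 − 50 = 0
n=101: ⌊(102·262)/519⌋ − ⌊(101·262)/519⌋ = ⌊26724/519⌋ − ⌊26462/519⌋ = 51 − 50 = 1
n=102: ⌊(103·262)/519⌋ − ⌊(102·262)/519⌋ = ⌊26986/519⌋ − ⌊26724/519⌋ = 51 − 51 = 0

0101010101010101010101010101010101010101010101010101010101010101010101010101010101010101010101010101010


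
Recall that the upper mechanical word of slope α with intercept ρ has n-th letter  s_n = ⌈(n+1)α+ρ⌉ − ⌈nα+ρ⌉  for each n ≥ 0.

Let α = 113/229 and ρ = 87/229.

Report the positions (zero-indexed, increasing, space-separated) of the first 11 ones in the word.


n=0: ⌈200/229⌉−⌈87/229⌉ = 1−1 = 0
n=1: ⌈313/229⌉−⌈200/229⌉ = 2−1 = 1  ← one
n=2: ⌈426/229⌉−⌈313/229⌉ = 2−2 = 0
n=3: ⌈539/229⌉−⌈426/229⌉ = 3−2 = 1  ← one
n=4: ⌈652/229⌉−⌈539/229⌉ = 3−3 = 0
n=5: ⌈765/229⌉−⌈652/229⌉ = 4−3 = 1  ← one
n=6: ⌈878/229⌉−⌈765/229⌉ = 4−4 = 0
n=7: ⌈991/229⌉−⌈878/229⌉ = 5−4 = 1  ← one
n=8: ⌈1104/229⌉−⌈991/229⌉ = 5−5 = 0
n=9: ⌈1217/229⌉−⌈1104/229⌉ = 6−5 = 1  ← one
n=10: ⌈1330/229⌉−⌈1217/229⌉ = 6−6 = 0
n=11: ⌈1443/229⌉−⌈1330/229⌉ = 7−6 = 1  ← one
n=12: ⌈1556/229⌉−⌈1443/229⌉ = 7−7 = 0
n=13: ⌈1669/229⌉−⌈1556/229⌉ = 8−7 = 1  ← one
n=14: ⌈1782/229⌉−⌈1669/229⌉ = 8−8 = 0
n=15: ⌈1895/229⌉−⌈1782/229⌉ = 9−8 = 1  ← one
n=16: ⌈2008/229⌉−⌈1895/229⌉ = 9−9 = 0
n=17: ⌈2121/229⌉−⌈2008/229⌉ = 10−9 = 1  ← one
n=18: ⌈2234/229⌉−⌈2121/229⌉ = 10−10 = 0
n=19: ⌈2347/229⌉−⌈2234/229⌉ = 11−10 = 1  ← one
n=20: ⌈2460/229⌉−⌈2347/229⌉ = 11−11 = 0
n=21: ⌈2573/229⌉−⌈2460/229⌉ = 12−11 = 1  ← one
positions of the first 11 ones: 1 3 5 7 9 11 13 15 17 19 21

1 3 5 7 9 11 13 15 17 19 21


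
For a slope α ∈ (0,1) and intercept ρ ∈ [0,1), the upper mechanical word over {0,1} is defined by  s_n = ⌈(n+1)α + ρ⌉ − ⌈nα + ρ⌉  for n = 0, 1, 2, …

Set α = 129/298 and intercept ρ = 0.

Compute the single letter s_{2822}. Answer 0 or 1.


(n+1)α + ρ = (2823·129) / 298 = 364167/298
nα + ρ     = (2822·129) / 298 = 364038/298
⌈364167/298⌉ = 1223,  ⌈364038/298⌉ = 1222
s_{2822} = 1223 − 1222 = 1

1


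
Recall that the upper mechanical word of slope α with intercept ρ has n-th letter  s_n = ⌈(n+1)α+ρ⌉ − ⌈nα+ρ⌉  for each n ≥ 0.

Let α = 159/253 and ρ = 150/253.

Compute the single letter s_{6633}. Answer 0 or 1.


(n+1)α + ρ = (6634·159 + 150) / 253 = 1054956/253
nα + ρ     = (6633·159 + 150) / 253 = 1054797/253
⌈1054956/253⌉ = 4170,  ⌈1054797/253⌉ = 4170
s_{6633} = 4170 − 4170 = 0

0


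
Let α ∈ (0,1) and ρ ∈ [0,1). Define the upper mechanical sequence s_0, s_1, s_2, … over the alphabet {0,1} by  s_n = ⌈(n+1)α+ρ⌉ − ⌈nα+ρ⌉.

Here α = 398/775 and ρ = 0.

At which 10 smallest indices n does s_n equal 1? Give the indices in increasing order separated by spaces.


n=0: ⌈398/775⌉−⌈0/775⌉ = 1−0 = 1  ← one
n=1: ⌈796/775⌉−⌈398/775⌉ = 2−1 = 1  ← one
n=2: ⌈1194/775⌉−⌈796/775⌉ = 2−2 = 0
n=3: ⌈1592/775⌉−⌈1194/775⌉ = 3−2 = 1  ← one
n=4: ⌈1990/775⌉−⌈1592/775⌉ = 3−3 = 0
n=5: ⌈2388/775⌉−⌈1990/775⌉ = 4−3 = 1  ← one
n=6: ⌈2786/775⌉−⌈2388/775⌉ = 4−4 = 0
n=7: ⌈3184/775⌉−⌈2786/775⌉ = 5−4 = 1  ← one
n=8: ⌈3582/775⌉−⌈3184/775⌉ = 5−5 = 0
n=9: ⌈3980/775⌉−⌈3582/775⌉ = 6−5 = 1  ← one
n=10: ⌈4378/775⌉−⌈3980/775⌉ = 6−6 = 0
n=11: ⌈4776/775⌉−⌈4378/775⌉ = 7−6 = 1  ← one
n=12: ⌈5174/775⌉−⌈4776/775⌉ = 7−7 = 0
n=13: ⌈5572/775⌉−⌈5174/775⌉ = 8−7 = 1  ← one
n=14: ⌈5970/775⌉−⌈5572/775⌉ = 8−8 = 0
n=15: ⌈6368/775⌉−⌈5970/775⌉ = 9−8 = 1  ← one
n=16: ⌈6766/775⌉−⌈6368/775⌉ = 9−9 = 0
n=17: ⌈7164/775⌉−⌈6766/775⌉ = 10−9 = 1  ← one
positions of the first 10 ones: 0 1 3 5 7 9 11 13 15 17

0 1 3 5 7 9 11 13 15 17


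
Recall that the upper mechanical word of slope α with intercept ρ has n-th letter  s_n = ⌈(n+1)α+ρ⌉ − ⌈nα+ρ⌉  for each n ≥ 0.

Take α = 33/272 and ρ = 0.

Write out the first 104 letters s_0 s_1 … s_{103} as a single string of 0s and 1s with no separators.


10000000100000001000000010000000100000000100000001000000010000000100000000100000001000000010000000100000

n=0: ⌈(1·33)/272⌉ − ⌈(0·33)/272⌉ = ⌈33/272⌉ − ⌈0/272⌉ = 1 − 0 = 1
n=1: ⌈(2·33)/272⌉ − ⌈(1·33)/272⌉ = ⌈66/272⌉ − ⌈33/272⌉ = 1 − 1 = 0
n=2: ⌈(3·33)/272⌉ − ⌈(2·33)/272⌉ = ⌈99/272⌉ − ⌈66/272⌉ = 1 − 1 = 0
n=3: ⌈(4·33)/272⌉ − ⌈(3·33)/272⌉ = ⌈132/272⌉ − ⌈99/272⌉ = 1 − 1 = 0
n=4: ⌈(5·33)/272⌉ − ⌈(4·33)/272⌉ = ⌈165/272⌉ − ⌈132/272⌉ = 1 − 1 = 0
n=5: ⌈(6·33)/272⌉ − ⌈(5·33)/272⌉ = ⌈198/272⌉ − ⌈165/272⌉ = 1 − 1 = 0
n=6: ⌈(7·33)/272⌉ − ⌈(6·33)/272⌉ = ⌈231/272⌉ − ⌈198/272⌉ = 1 − 1 = 0
n=7: ⌈(8·33)/272⌉ − ⌈(7·33)/272⌉ = ⌈264/272⌉ − ⌈231/272⌉ = 1 − 1 = 0
n=8: ⌈(9·33)/272⌉ − ⌈(8·33)/272⌉ = ⌈297/272⌉ − ⌈264/272⌉ = 2 − 1 = 1
n=9: ⌈(10·33)/272⌉ − ⌈(9·33)/272⌉ = ⌈330/272⌉ − ⌈297/272⌉ = 2 − 2 = 0
n=10: ⌈(11·33)/272⌉ − ⌈(10·33)/272⌉ = ⌈363/272⌉ − ⌈330/272⌉ = 2 − 2 = 0
n=11: ⌈(12·33)/272⌉ − ⌈(11·33)/272⌉ = ⌈396/272⌉ − ⌈363/272⌉ = 2 − 2 = 0
n=12: ⌈(13·33)/272⌉ − ⌈(12·33)/272⌉ = ⌈429/272⌉ − ⌈396/272⌉ = 2 − 2 = 0
n=13: ⌈(14·33)/272⌉ − ⌈(13·33)/272⌉ = ⌈462/272⌉ − ⌈429/272⌉ = 2 − 2 = 0
n=14: ⌈(15·33)/272⌉ − ⌈(14·33)/272⌉ = ⌈495/272⌉ − ⌈462/272⌉ = 2 − 2 = 0
n=15: ⌈(16·33)/272⌉ − ⌈(15·33)/272⌉ = ⌈528/272⌉ − ⌈495/272⌉ = 2 − 2 = 0
n=16: ⌈(17·33)/272⌉ − ⌈(16·33)/272⌉ = ⌈561/272⌉ − ⌈528/272⌉ = 3 − 2 = 1
n=17: ⌈(18·33)/272⌉ − ⌈(17·33)/272⌉ = ⌈594/272⌉ − ⌈561/272⌉ = 3 − 3 = 0
n=18: ⌈(19·33)/272⌉ − ⌈(18·33)/272⌉ = ⌈627/272⌉ − ⌈594/272⌉ = 3 − 3 = 0
n=19: ⌈(20·33)/272⌉ − ⌈(19·33)/272⌉ = ⌈660/272⌉ − ⌈627/272⌉ = 3 − 3 = 0
n=20: ⌈(21·33)/272⌉ − ⌈(20·33)/272⌉ = ⌈693/272⌉ − ⌈660/272⌉ = 3 − 3 = 0
n=21: ⌈(22·33)/272⌉ − ⌈(21·33)/272⌉ = ⌈726/272⌉ − ⌈693/272⌉ = 3 − 3 = 0
n=22: ⌈(23·33)/272⌉ − ⌈(22·33)/272⌉ = ⌈759/272⌉ − ⌈726/272⌉ = 3 − 3 = 0
n=23: ⌈(24·33)/272⌉ − ⌈(23·33)/272⌉ = ⌈792/272⌉ − ⌈759/272⌉ = 3 − 3 = 0
n=24: ⌈(25·33)/272⌉ − ⌈(24·33)/272⌉ = ⌈825/272⌉ − ⌈792/272⌉ = 4 − 3 = 1
n=25: ⌈(26·33)/272⌉ − ⌈(25·33)/272⌉ = ⌈858/272⌉ − ⌈825/272⌉ = 4 − 4 = 0
n=26: ⌈(27·33)/272⌉ − ⌈(26·33)/272⌉ = ⌈891/272⌉ − ⌈858/272⌉ = 4 − 4 = 0
n=27: ⌈(28·33)/272⌉ − ⌈(27·33)/272⌉ = ⌈924/272⌉ − ⌈891/272⌉ = 4 − 4 = 0
n=28: ⌈(29·33)/272⌉ − ⌈(28·33)/272⌉ = ⌈957/272⌉ − ⌈924/272⌉ = 4 − 4 = 0
n=29: ⌈(30·33)/272⌉ − ⌈(29·33)/272⌉ = ⌈990/272⌉ − ⌈957/272⌉ = 4 − 4 = 0
n=30: ⌈(31·33)/272⌉ − ⌈(30·33)/272⌉ = ⌈1023/272⌉ − ⌈990/272⌉ = 4 − 4 = 0
n=31: ⌈(32·33)/272⌉ − ⌈(31·33)/272⌉ = ⌈1056/272⌉ − ⌈1023/272⌉ = 4 − 4 = 0
n=32: ⌈(33·33)/272⌉ − ⌈(32·33)/272⌉ = ⌈1089/272⌉ − ⌈1056/272⌉ = 5 − 4 = 1
n=33: ⌈(34·33)/272⌉ − ⌈(33·33)/272⌉ = ⌈1122/272⌉ − ⌈1089/272⌉ = 5 − 5 = 0
n=34: ⌈(35·33)/272⌉ − ⌈(34·33)/272⌉ = ⌈1155/272⌉ − ⌈1122/272⌉ = 5 − 5 = 0
n=35: ⌈(36·33)/272⌉ − ⌈(35·33)/272⌉ = ⌈1188/272⌉ − ⌈1155/272⌉ = 5 − 5 = 0
n=36: ⌈(37·33)/272⌉ − ⌈(36·33)/272⌉ = ⌈1221/272⌉ − ⌈1188/272⌉ = 5 − 5 = 0
n=37: ⌈(38·33)/272⌉ − ⌈(37·33)/272⌉ = ⌈1254/272⌉ − ⌈1221/272⌉ = 5 − 5 = 0
n=38: ⌈(39·33)/272⌉ − ⌈(38·33)/272⌉ = ⌈1287/272⌉ − ⌈1254/272⌉ = 5 − 5 = 0
n=39: ⌈(40·33)/272⌉ − ⌈(39·33)/272⌉ = ⌈1320/272⌉ − ⌈1287/272⌉ = 5 − 5 = 0
n=40: ⌈(41·33)/272⌉ − ⌈(40·33)/272⌉ = ⌈1353/272⌉ − ⌈1320/272⌉ = 5 − 5 = 0
n=41: ⌈(42·33)/272⌉ − ⌈(41·33)/272⌉ = ⌈1386/272⌉ − ⌈1353/272⌉ = 6 − 5 = 1
n=42: ⌈(43·33)/272⌉ − ⌈(42·33)/272⌉ = ⌈1419/272⌉ − ⌈1386/272⌉ = 6 − 6 = 0
n=43: ⌈(44·33)/272⌉ − ⌈(43·33)/272⌉ = ⌈1452/272⌉ − ⌈1419/272⌉ = 6 − 6 = 0
n=44: ⌈(45·33)/272⌉ − ⌈(44·33)/272⌉ = ⌈1485/272⌉ − ⌈1452/272⌉ = 6 − 6 = 0
n=45: ⌈(46·33)/272⌉ − ⌈(45·33)/272⌉ = ⌈1518/272⌉ − ⌈1485/272⌉ = 6 − 6 = 0
n=46: ⌈(47·33)/272⌉ − ⌈(46·33)/272⌉ = ⌈1551/272⌉ − ⌈1518/272⌉ = 6 − 6 = 0
n=47: ⌈(48·33)/272⌉ − ⌈(47·33)/272⌉ = ⌈1584/272⌉ − ⌈1551/272⌉ = 6 − 6 = 0
n=48: ⌈(49·33)/272⌉ − ⌈(48·33)/272⌉ = ⌈1617/272⌉ − ⌈1584/272⌉ = 6 − 6 = 0
n=49: ⌈(50·33)/272⌉ − ⌈(49·33)/272⌉ = ⌈1650/272⌉ − ⌈1617/272⌉ = 7 − 6 = 1
n=50: ⌈(51·33)/272⌉ − ⌈(50·33)/272⌉ = ⌈1683/272⌉ − ⌈1650/272⌉ = 7 − 7 = 0
n=51: ⌈(52·33)/272⌉ − ⌈(51·33)/272⌉ = ⌈1716/272⌉ − ⌈1683/272⌉ = 7 − 7 = 0
n=52: ⌈(53·33)/272⌉ − ⌈(52·33)/272⌉ = ⌈1749/272⌉ − ⌈1716/272⌉ = 7 − 7 = 0
n=53: ⌈(54·33)/272⌉ − ⌈(53·33)/272⌉ = ⌈1782/272⌉ − ⌈1749/272⌉ = 7 − 7 = 0
n=54: ⌈(55·33)/272⌉ − ⌈(54·33)/272⌉ = ⌈1815/272⌉ − ⌈1782/272⌉ = 7 − 7 = 0
n=55: ⌈(56·33)/272⌉ − ⌈(55·33)/272⌉ = ⌈1848/272⌉ − ⌈1815/272⌉ = 7 − 7 = 0
n=56: ⌈(57·33)/272⌉ − ⌈(56·33)/272⌉ = ⌈1881/272⌉ − ⌈1848/272⌉ = 7 − 7 = 0
n=57: ⌈(58·33)/272⌉ − ⌈(57·33)/272⌉ = ⌈1914/272⌉ − ⌈1881/272⌉ = 8 − 7 = 1
n=58: ⌈(59·33)/272⌉ − ⌈(58·33)/272⌉ = ⌈1947/272⌉ − ⌈1914/272⌉ = 8 − 8 = 0
n=59: ⌈(60·33)/272⌉ − ⌈(59·33)/272⌉ = ⌈1980/272⌉ − ⌈1947/272⌉ = 8 − 8 = 0
n=60: ⌈(61·33)/272⌉ − ⌈(60·33)/272⌉ = ⌈2013/272⌉ − ⌈1980/272⌉ = 8 − 8 = 0
n=61: ⌈(62·33)/272⌉ − ⌈(61·33)/272⌉ = ⌈2046/272⌉ − ⌈2013/272⌉ = 8 − 8 = 0
n=62: ⌈(63·33)/272⌉ − ⌈(62·33)/272⌉ = ⌈2079/272⌉ − ⌈2046/272⌉ = 8 − 8 = 0
n=63: ⌈(64·33)/272⌉ − ⌈(63·33)/272⌉ = ⌈2112/272⌉ − ⌈2079/272⌉ = 8 − 8 = 0
n=64: ⌈(65·33)/272⌉ − ⌈(64·33)/272⌉ = ⌈2145/272⌉ − ⌈2112/272⌉ = 8 − 8 = 0
n=65: ⌈(66·33)/272⌉ − ⌈(65·33)/272⌉ = ⌈2178/272⌉ − ⌈2145/272⌉ = 9 − 8 = 1
n=66: ⌈(67·33)/272⌉ − ⌈(66·33)/272⌉ = ⌈2211/272⌉ − ⌈2178/272⌉ = 9 − 9 = 0
n=67: ⌈(68·33)/272⌉ − ⌈(67·33)/272⌉ = ⌈2244/272⌉ − ⌈2211/272⌉ = 9 − 9 = 0
n=68: ⌈(69·33)/272⌉ − ⌈(68·33)/272⌉ = ⌈2277/272⌉ − ⌈2244/272⌉ = 9 − 9 = 0
n=69: ⌈(70·33)/272⌉ − ⌈(69·33)/272⌉ = ⌈2310/272⌉ − ⌈2277/272⌉ = 9 − 9 = 0
n=70: ⌈(71·33)/272⌉ − ⌈(70·33)/272⌉ = ⌈2343/272⌉ − ⌈2310/272⌉ = 9 − 9 = 0
n=71: ⌈(72·33)/272⌉ − ⌈(71·33)/272⌉ = ⌈2376/272⌉ − ⌈2343/272⌉ = 9 − 9 = 0
n=72: ⌈(73·33)/272⌉ − ⌈(72·33)/272⌉ = ⌈2409/272⌉ − ⌈2376/272⌉ = 9 − 9 = 0
n=73: ⌈(74·33)/272⌉ − ⌈(73·33)/272⌉ = ⌈2442/272⌉ − ⌈2409/272⌉ = 9 − 9 = 0
n=74: ⌈(75·33)/272⌉ − ⌈(74·33)/272⌉ = ⌈2475/272⌉ − ⌈2442/272⌉ = 10 − 9 = 1
n=75: ⌈(76·33)/272⌉ − ⌈(75·33)/272⌉ = ⌈2508/272⌉ − ⌈2475/272⌉ = 10 − 10 = 0
n=76: ⌈(77·33)/272⌉ − ⌈(76·33)/272⌉ = ⌈2541/272⌉ − ⌈2508/272⌉ = 10 − 10 = 0
n=77: ⌈(78·33)/272⌉ − ⌈(77·33)/272⌉ = ⌈2574/272⌉ − ⌈2541/272⌉ = 10 − 10 = 0
n=78: ⌈(79·33)/272⌉ − ⌈(78·33)/272⌉ = ⌈2607/272⌉ − ⌈2574/272⌉ = 10 − 10 = 0
n=79: ⌈(80·33)/272⌉ − ⌈(79·33)/272⌉ = ⌈2640/272⌉ − ⌈2607/272⌉ = 10 − 10 = 0
n=80: ⌈(81·33)/272⌉ − ⌈(80·33)/272⌉ = ⌈2673/272⌉ − ⌈2640/272⌉ = 10 − 10 = 0
n=81: ⌈(82·33)/272⌉ − ⌈(81·33)/272⌉ = ⌈2706/272⌉ − ⌈2673/272⌉ = 10 − 10 = 0
n=82: ⌈(83·33)/272⌉ − ⌈(82·33)/272⌉ = ⌈2739/272⌉ − ⌈2706/272⌉ = 11 − 10 = 1
n=83: ⌈(84·33)/272⌉ − ⌈(83·33)/272⌉ = ⌈2772/272⌉ − ⌈2739/272⌉ = 11 − 11 = 0
n=84: ⌈(85·33)/272⌉ − ⌈(84·33)/272⌉ = ⌈2805/272⌉ − ⌈2772/272⌉ = 11 − 11 = 0
n=85: ⌈(86·33)/272⌉ − ⌈(85·33)/272⌉ = ⌈2838/272⌉ − ⌈2805/272⌉ = 11 − 11 = 0
n=86: ⌈(87·33)/272⌉ − ⌈(86·33)/272⌉ = ⌈2871/272⌉ − ⌈2838/272⌉ = 11 − 11 = 0
n=87: ⌈(88·33)/272⌉ − ⌈(87·33)/272⌉ = ⌈2904/272⌉ − ⌈2871/272⌉ = 11 − 11 = 0
n=88: ⌈(89·33)/272⌉ − ⌈(88·33)/272⌉ = ⌈2937/272⌉ − ⌈2904/272⌉ = 11 − 11 = 0
n=89: ⌈(90·33)/272⌉ − ⌈(89·33)/272⌉ = ⌈2970/272⌉ − ⌈2937/272⌉ = 11 − 11 = 0
n=90: ⌈(91·33)/272⌉ − ⌈(90·33)/272⌉ = ⌈3003/272⌉ − ⌈2970/272⌉ = 12 − 11 = 1
n=91: ⌈(92·33)/272⌉ − ⌈(91·33)/272⌉ = ⌈3036/272⌉ − ⌈3003/272⌉ = 12 − 12 = 0
n=92: ⌈(93·33)/272⌉ − ⌈(92·33)/272⌉ = ⌈3069/272⌉ − ⌈3036/272⌉ = 12 − 12 = 0
n=93: ⌈(94·33)/272⌉ − ⌈(93·33)/272⌉ = ⌈3102/272⌉ − ⌈3069/272⌉ = 12 − 12 = 0
n=94: ⌈(95·33)/272⌉ − ⌈(94·33)/272⌉ = ⌈3135/272⌉ − ⌈3102/272⌉ = 12 − 12 = 0
n=95: ⌈(96·33)/272⌉ − ⌈(95·33)/272⌉ = ⌈3168/272⌉ − ⌈3135/272⌉ = 12 − 12 = 0
n=96: ⌈(97·33)/272⌉ − ⌈(96·33)/272⌉ = ⌈3201/272⌉ − ⌈3168/272⌉ = 12 − 12 = 0
n=97: ⌈(98·33)/272⌉ − ⌈(97·33)/272⌉ = ⌈3234/272⌉ − ⌈3201/272⌉ = 12 − 12 = 0
n=98: ⌈(99·33)/272⌉ − ⌈(98·33)/272⌉ = ⌈3267/272⌉ − ⌈3234/272⌉ = 13 − 12 = 1
n=99: ⌈(100·33)/272⌉ − ⌈(99·33)/272⌉ = ⌈3300/272⌉ − ⌈3267/272⌉ = 13 − 13 = 0
n=100: ⌈(101·33)/272⌉ − ⌈(100·33)/272⌉ = ⌈3333/272⌉ − ⌈3300/272⌉ = 13 − 13 = 0
n=101: ⌈(102·33)/272⌉ − ⌈(101·33)/272⌉ = ⌈3366/272⌉ − ⌈3333/272⌉ = 13 − 13 = 0
n=102: ⌈(103·33)/272⌉ − ⌈(102·33)/272⌉ = ⌈3399/272⌉ − ⌈3366/272⌉ = 13 − 13 = 0
n=103: ⌈(104·33)/272⌉ − ⌈(103·33)/272⌉ = ⌈3432/272⌉ − ⌈3399/272⌉ = 13 − 13 = 0
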